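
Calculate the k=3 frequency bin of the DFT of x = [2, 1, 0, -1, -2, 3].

X[3] = Σ(n=0 to 5) x[n] · ω_6^(3n) where ω_6 = e^(-2πi/6)
= (2)·ω_6^0 + (1)·ω_6^3 + (0)·ω_6^6 + (-1)·ω_6^9 + (-2)·ω_6^12 + (3)·ω_6^15

X[3] = -3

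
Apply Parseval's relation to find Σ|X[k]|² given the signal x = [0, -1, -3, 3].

Parseval: Σ|x[n]|² = (1/N)Σ|X[k]|², so Σ|X[k]|² = N·Σ|x[n]|² = 4·19.0000

Σ|X[k]|² = N·Σ|x[n]|² = 4·19.0000 = 76.0000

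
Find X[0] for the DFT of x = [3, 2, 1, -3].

X[0] = Σ(n=0 to 3) x[n] · ω_4^0 = Σ x[n]
= (3) + (2) + (1) + (-3)

X[0] = 3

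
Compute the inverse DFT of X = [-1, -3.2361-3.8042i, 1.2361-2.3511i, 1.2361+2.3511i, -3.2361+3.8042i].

x[n] = (1/5) Σ(k=0 to 4) X[k] · e^(2πikn/5)

Computing each x[n]:
x[0] = -1
x[1] = 1
x[2] = 1
x[3] = 1
x[4] = -3

x = [-1, 1, 1, 1, -3]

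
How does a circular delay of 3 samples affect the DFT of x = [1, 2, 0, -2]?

Time shift by 3: X_shifted[k] = ω_4^(3k) · X[k]
Shifted x = [2, 0, -2, 1]

DFT(x[n-3]) = [1, 4+1i, -1, 4-1i]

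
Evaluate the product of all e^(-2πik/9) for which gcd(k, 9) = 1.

The primitive 9th roots of unity are ω_9^k for k coprime to 9: k ∈ {1, 2, 4, 5, 7, 8}
Their product equals the constant term of the cyclotomic polynomial Φ_9(x) up to sign.
For n ≥ 3, the product of all primitive nth roots of unity is 1. (For n=1 it is 1; for n=2 it is -1.)

1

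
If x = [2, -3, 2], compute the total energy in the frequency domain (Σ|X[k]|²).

Parseval: Σ|x[n]|² = (1/N)Σ|X[k]|², so Σ|X[k]|² = N·Σ|x[n]|² = 3·17.0000

Σ|X[k]|² = N·Σ|x[n]|² = 3·17.0000 = 51.0000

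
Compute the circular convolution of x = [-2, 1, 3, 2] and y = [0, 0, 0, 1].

(x ⊛ y)[n] = Σ(m=0 to 3) x[m] · y[(n-m) mod 4]

Computing each output sample:
(x ⊛ y)[0] = 1
(x ⊛ y)[1] = 3
(x ⊛ y)[2] = 2
(x ⊛ y)[3] = -2

x ⊛ y = [1, 3, 2, -2]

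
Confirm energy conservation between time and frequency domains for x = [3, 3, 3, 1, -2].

Time domain:
Σ|x[n]|² = |3|² + |3|² + |3|² + |1|² + |-2|² = 32.0000

Frequency domain:
(1/5)Σ|X[k]|² = (1/5)(|8|² + |0.0729-5.9309i|² + |3.4271-1.0368i|² + |3.4271+1.0368i|² + |0.0729+5.9309i|²) = (1/5)·160.0000 = 32.0000

Both sides agree, confirming Parseval's theorem.

Σ|x[n]|² = (1/N)Σ|X[k]|² = 32.0000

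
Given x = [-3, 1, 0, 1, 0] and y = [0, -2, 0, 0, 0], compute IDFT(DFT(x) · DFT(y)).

(x ⊛ y)[n] = Σ(m=0 to 4) x[m] · y[(n-m) mod 5]

Computing each output sample:
(x ⊛ y)[0] = 0
(x ⊛ y)[1] = 6
(x ⊛ y)[2] = -2
(x ⊛ y)[3] = 0
(x ⊛ y)[4] = -2

x ⊛ y = [0, 6, -2, 0, -2]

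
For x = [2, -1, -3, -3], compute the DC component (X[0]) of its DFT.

X[0] = Σ(n=0 to 3) x[n] · ω_4^0 = Σ x[n]
= (2) + (-1) + (-3) + (-3)

X[0] = -5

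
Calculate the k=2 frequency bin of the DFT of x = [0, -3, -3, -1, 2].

X[2] = Σ(n=0 to 4) x[n] · ω_5^(2n) where ω_5 = e^(-2πi/5)
= (0)·ω_5^0 + (-3)·ω_5^2 + (-3)·ω_5^4 + (-1)·ω_5^6 + (2)·ω_5^8

X[2] = -0.4271+1.0368i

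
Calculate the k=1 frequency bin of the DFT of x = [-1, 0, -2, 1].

X[1] = Σ(n=0 to 3) x[n] · ω_4^(1n) where ω_4 = e^(-2πi/4)
= (-1)·ω_4^0 + (0)·ω_4^1 + (-2)·ω_4^2 + (1)·ω_4^3

X[1] = 1+1i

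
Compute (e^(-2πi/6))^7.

Since ω_6^6 = 1, powers reduce modulo 6.
7 mod 6 = 1
So ω_6^7 = ω_6^1 = e^(-2πi·1/6)

ω_6^7 = ω_6^1 = 0.5000-0.8660i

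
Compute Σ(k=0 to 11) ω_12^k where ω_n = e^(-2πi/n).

Sum of all nth roots of unity equals 0 for n > 1 (geometric series with r ≠ 1).

0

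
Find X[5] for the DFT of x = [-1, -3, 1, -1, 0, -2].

X[5] = Σ(n=0 to 5) x[n] · ω_6^(5n) where ω_6 = e^(-2πi/6)
= (-1)·ω_6^0 + (-3)·ω_6^5 + (1)·ω_6^10 + (-1)·ω_6^15 + (0)·ω_6^20 + (-2)·ω_6^25

X[5] = -3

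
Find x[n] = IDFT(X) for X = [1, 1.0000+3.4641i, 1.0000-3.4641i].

x[n] = (1/3) Σ(k=0 to 2) X[k] · e^(2πikn/3)

Computing each x[n]:
x[0] = 1
x[1] = -2
x[2] = 2

x = [1, -2, 2]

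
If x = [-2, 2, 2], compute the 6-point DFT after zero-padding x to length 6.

Original 3-point DFT: [2, -4, -4]
Zero-padded 6-point DFT provides frequency interpolation.

DFT_6([x, 0, ...]) = [2, -2.0000-3.4641i, -4, -2, -4, -2.0000+3.4641i]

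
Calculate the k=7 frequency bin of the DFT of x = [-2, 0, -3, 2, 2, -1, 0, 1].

X[7] = Σ(n=0 to 7) x[n] · ω_8^(7n) where ω_8 = e^(-2πi/8)
= (-2)·ω_8^0 + (0)·ω_8^7 + (-3)·ω_8^14 + (2)·ω_8^21 + (2)·ω_8^28 + (-1)·ω_8^35 + (0)·ω_8^42 + (1)·ω_8^49

X[7] = -4.0000-1.5858i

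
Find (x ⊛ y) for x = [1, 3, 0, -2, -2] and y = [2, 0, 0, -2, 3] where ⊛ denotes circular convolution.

(x ⊛ y)[n] = Σ(m=0 to 4) x[m] · y[(n-m) mod 5]

Computing each output sample:
(x ⊛ y)[0] = 11
(x ⊛ y)[1] = 10
(x ⊛ y)[2] = -2
(x ⊛ y)[3] = -12
(x ⊛ y)[4] = -7

x ⊛ y = [11, 10, -2, -12, -7]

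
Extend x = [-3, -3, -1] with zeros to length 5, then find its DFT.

Original 3-point DFT: [-7, -1.0000+1.7321i, -1.0000-1.7321i]
Zero-padded 5-point DFT provides frequency interpolation.

DFT_5([x, 0, ...]) = [-7, -3.1180+3.4410i, -0.8820+0.8123i, -0.8820-0.8123i, -3.1180-3.4410i]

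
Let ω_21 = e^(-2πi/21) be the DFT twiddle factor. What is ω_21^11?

ω_21^11 = e^(-2πi·11/21)
= cos(-2π·11/21) + i·sin(-2π·11/21)
= cos(-22π/21) + i·sin(-22π/21)

ω_21^11 = cos(-22π/21) + i·sin(-22π/21) = -0.9888+0.1490i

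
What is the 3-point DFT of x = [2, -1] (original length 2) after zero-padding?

Original 2-point DFT: [1, 3]
Zero-padded 3-point DFT provides frequency interpolation.

DFT_3([x, 0, ...]) = [1, 2.5000+0.8660i, 2.5000-0.8660i]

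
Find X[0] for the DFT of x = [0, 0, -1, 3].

X[0] = Σ(n=0 to 3) x[n] · ω_4^0 = Σ x[n]
= (0) + (0) + (-1) + (3)

X[0] = 2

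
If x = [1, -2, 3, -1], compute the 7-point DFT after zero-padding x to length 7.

Original 4-point DFT: [1, -2+1i, 7, -2-1i]
Zero-padded 7-point DFT provides frequency interpolation.

DFT_7([x, 0, ...]) = [1, -0.0136-0.9272i, -1.8814+2.4697i, 4.8949+4.1882i, 4.8949-4.1882i, -1.8814-2.4697i, -0.0136+0.9272i]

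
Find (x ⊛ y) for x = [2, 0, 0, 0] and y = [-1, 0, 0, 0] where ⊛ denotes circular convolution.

(x ⊛ y)[n] = Σ(m=0 to 3) x[m] · y[(n-m) mod 4]

Computing each output sample:
(x ⊛ y)[0] = -2
(x ⊛ y)[1] = 0
(x ⊛ y)[2] = 0
(x ⊛ y)[3] = 0

x ⊛ y = [-2, 0, 0, 0]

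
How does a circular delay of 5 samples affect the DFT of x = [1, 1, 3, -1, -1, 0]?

Time shift by 5: X_shifted[k] = ω_6^(5k) · X[k]
Shifted x = [1, 3, -1, -1, 0, 1]

DFT(x[n-5]) = [3, 4.5000-0.8660i, -1.5000-2.5981i, -3, -1.5000+2.5981i, 4.5000+0.8660i]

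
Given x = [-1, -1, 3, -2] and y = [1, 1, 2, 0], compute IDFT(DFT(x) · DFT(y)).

(x ⊛ y)[n] = Σ(m=0 to 3) x[m] · y[(n-m) mod 4]

Computing each output sample:
(x ⊛ y)[0] = 3
(x ⊛ y)[1] = -6
(x ⊛ y)[2] = 0
(x ⊛ y)[3] = -1

x ⊛ y = [3, -6, 0, -1]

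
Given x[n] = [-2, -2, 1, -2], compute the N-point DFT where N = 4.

X[k] = Σ(n=0 to 3) x[n] · ω_4^(nk)
where ω_4 = e^(-2πi/4)

Computing each X[k]:
X[0] = -5
X[1] = -3
X[2] = 3
X[3] = -3

X = [-5, -3, 3, -3]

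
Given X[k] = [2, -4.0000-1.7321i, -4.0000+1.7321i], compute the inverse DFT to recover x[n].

x[n] = (1/3) Σ(k=0 to 2) X[k] · e^(2πikn/3)

Computing each x[n]:
x[0] = -2
x[1] = 3
x[2] = 1

x = [-2, 3, 1]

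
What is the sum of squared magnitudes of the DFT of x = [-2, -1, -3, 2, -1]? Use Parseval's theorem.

Parseval: Σ|x[n]|² = (1/N)Σ|X[k]|², so Σ|X[k]|² = N·Σ|x[n]|² = 5·19.0000

Σ|X[k]|² = N·Σ|x[n]|² = 5·19.0000 = 95.0000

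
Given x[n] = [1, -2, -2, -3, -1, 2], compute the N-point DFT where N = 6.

X[k] = Σ(n=0 to 5) x[n] · ω_6^(nk)
where ω_6 = e^(-2πi/6)

Computing each X[k]:
X[0] = -5
X[1] = 5.5000+4.3301i
X[2] = -0.5000+2.5981i
X[3] = 1
X[4] = -0.5000-2.5981i
X[5] = 5.5000-4.3301i

X = [-5, 5.5000+4.3301i, -0.5000+2.5981i, 1, -0.5000-2.5981i, 5.5000-4.3301i]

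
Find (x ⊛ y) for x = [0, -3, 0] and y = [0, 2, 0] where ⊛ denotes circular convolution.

(x ⊛ y)[n] = Σ(m=0 to 2) x[m] · y[(n-m) mod 3]

Computing each output sample:
(x ⊛ y)[0] = 0
(x ⊛ y)[1] = 0
(x ⊛ y)[2] = -6

x ⊛ y = [0, 0, -6]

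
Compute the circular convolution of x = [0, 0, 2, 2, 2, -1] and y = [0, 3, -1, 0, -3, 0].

(x ⊛ y)[n] = Σ(m=0 to 5) x[m] · y[(n-m) mod 6]

Computing each output sample:
(x ⊛ y)[0] = -11
(x ⊛ y)[1] = -5
(x ⊛ y)[2] = -6
(x ⊛ y)[3] = 9
(x ⊛ y)[4] = 4
(x ⊛ y)[5] = 4

x ⊛ y = [-11, -5, -6, 9, 4, 4]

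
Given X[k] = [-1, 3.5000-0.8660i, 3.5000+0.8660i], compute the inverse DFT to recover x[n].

x[n] = (1/3) Σ(k=0 to 2) X[k] · e^(2πikn/3)

Computing each x[n]:
x[0] = 2
x[1] = -1
x[2] = -2

x = [2, -1, -2]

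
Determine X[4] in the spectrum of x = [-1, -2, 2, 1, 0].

X[4] = Σ(n=0 to 4) x[n] · ω_5^(4n) where ω_5 = e^(-2πi/5)
= (-1)·ω_5^0 + (-2)·ω_5^4 + (2)·ω_5^8 + (1)·ω_5^12 + (0)·ω_5^16

X[4] = -4.0451-1.3143i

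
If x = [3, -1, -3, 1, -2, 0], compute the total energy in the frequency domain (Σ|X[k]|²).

Parseval: Σ|x[n]|² = (1/N)Σ|X[k]|², so Σ|X[k]|² = N·Σ|x[n]|² = 6·24.0000

Σ|X[k]|² = N·Σ|x[n]|² = 6·24.0000 = 144.0000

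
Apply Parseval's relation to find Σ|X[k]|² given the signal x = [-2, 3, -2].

Parseval: Σ|x[n]|² = (1/N)Σ|X[k]|², so Σ|X[k]|² = N·Σ|x[n]|² = 3·17.0000

Σ|X[k]|² = N·Σ|x[n]|² = 3·17.0000 = 51.0000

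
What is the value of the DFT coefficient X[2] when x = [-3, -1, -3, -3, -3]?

X[2] = Σ(n=0 to 4) x[n] · ω_5^(2n) where ω_5 = e^(-2πi/5)
= (-3)·ω_5^0 + (-1)·ω_5^2 + (-3)·ω_5^4 + (-3)·ω_5^6 + (-3)·ω_5^8

X[2] = -1.6180-1.1756i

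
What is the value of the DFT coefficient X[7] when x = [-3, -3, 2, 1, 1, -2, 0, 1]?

X[7] = Σ(n=0 to 7) x[n] · ω_8^(7n) where ω_8 = e^(-2πi/8)
= (-3)·ω_8^0 + (-3)·ω_8^7 + (2)·ω_8^14 + (1)·ω_8^21 + (1)·ω_8^28 + (-2)·ω_8^35 + (0)·ω_8^42 + (1)·ω_8^49

X[7] = -4.7071+1.2929i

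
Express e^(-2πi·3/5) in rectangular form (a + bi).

ω_5^3 = e^(-2πi·3/5)
= cos(-2π·3/5) + i·sin(-2π·3/5)
= cos(-6π/5) + i·sin(-6π/5)

ω_5^3 = cos(-6π/5) + i·sin(-6π/5) = -0.8090+0.5878i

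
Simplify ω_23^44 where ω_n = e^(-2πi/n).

Since ω_23^23 = 1, powers reduce modulo 23.
44 mod 23 = 21
So ω_23^44 = ω_23^21 = e^(-2πi·21/23)

ω_23^44 = ω_23^21 = 0.8544+0.5196i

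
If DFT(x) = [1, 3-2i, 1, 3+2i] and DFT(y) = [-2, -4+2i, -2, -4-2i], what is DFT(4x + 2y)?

By linearity: DFT(4x + 2y) = 4·DFT(x) + 2·DFT(y)
= 4·[1, 3-2i, 1, 3+2i] + 2·[-2, -4+2i, -2, -4-2i]

Computing element-wise:
Z[0] = 4·(1) + 2·(-2) = 0
Z[1] = 4·(3-2i) + 2·(-4+2i) = 4-4i
Z[2] = 4·(1) + 2·(-2) = 0
Z[3] = 4·(3+2i) + 2·(-4-2i) = 4+4i

DFT(4x + 2y) = 4·X + 2·Y = [0, 4-4i, 0, 4+4i]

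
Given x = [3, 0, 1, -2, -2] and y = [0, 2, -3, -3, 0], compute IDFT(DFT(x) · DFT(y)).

(x ⊛ y)[n] = Σ(m=0 to 4) x[m] · y[(n-m) mod 5]

Computing each output sample:
(x ⊛ y)[0] = -1
(x ⊛ y)[1] = 18
(x ⊛ y)[2] = -3
(x ⊛ y)[3] = -7
(x ⊛ y)[4] = -7

x ⊛ y = [-1, 18, -3, -7, -7]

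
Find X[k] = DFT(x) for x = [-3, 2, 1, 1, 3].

X[k] = Σ(n=0 to 4) x[n] · ω_5^(nk)
where ω_5 = e^(-2πi/5)

Computing each X[k]:
X[0] = 4
X[1] = -3.0729+0.9511i
X[2] = -6.4271+0.5878i
X[3] = -6.4271-0.5878i
X[4] = -3.0729-0.9511i

X = [4, -3.0729+0.9511i, -6.4271+0.5878i, -6.4271-0.5878i, -3.0729-0.9511i]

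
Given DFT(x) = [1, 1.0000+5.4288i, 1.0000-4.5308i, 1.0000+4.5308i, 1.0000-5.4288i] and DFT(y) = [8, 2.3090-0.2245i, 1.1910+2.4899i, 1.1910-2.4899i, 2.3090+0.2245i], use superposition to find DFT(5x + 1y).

By linearity: DFT(5x + 1y) = 5·DFT(x) + 1·DFT(y)
= 5·[1, 1.0000+5.4288i, 1.0000-4.5308i, 1.0000+4.5308i, 1.0000-5.4288i] + 1·[8, 2.3090-0.2245i, 1.1910+2.4899i, 1.1910-2.4899i, 2.3090+0.2245i]

Computing element-wise:
Z[0] = 5·(1) + 1·(8) = 13
Z[1] = 5·(1.0000+5.4288i) + 1·(2.3090-0.2245i) = 7.3090+26.9195i
Z[2] = 5·(1.0000-4.5308i) + 1·(1.1910+2.4899i) = 6.1910-20.1641i
Z[3] = 5·(1.0000+4.5308i) + 1·(1.1910-2.4899i) = 6.1910+20.1641i
Z[4] = 5·(1.0000-5.4288i) + 1·(2.3090+0.2245i) = 7.3090-26.9195i

DFT(5x + 1y) = 5·X + 1·Y = [13, 7.3090+26.9195i, 6.1910-20.1641i, 6.1910+20.1641i, 7.3090-26.9195i]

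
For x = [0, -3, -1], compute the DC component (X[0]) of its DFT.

X[0] = Σ(n=0 to 2) x[n] · ω_3^0 = Σ x[n]
= (0) + (-3) + (-1)

X[0] = -4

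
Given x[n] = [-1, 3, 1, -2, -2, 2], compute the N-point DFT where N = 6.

X[k] = Σ(n=0 to 5) x[n] · ω_6^(nk)
where ω_6 = e^(-2πi/6)

Computing each X[k]:
X[0] = 1
X[1] = 4.0000-3.4641i
X[2] = -5.0000+1.7321i
X[3] = -5
X[4] = -5.0000-1.7321i
X[5] = 4.0000+3.4641i

X = [1, 4.0000-3.4641i, -5.0000+1.7321i, -5, -5.0000-1.7321i, 4.0000+3.4641i]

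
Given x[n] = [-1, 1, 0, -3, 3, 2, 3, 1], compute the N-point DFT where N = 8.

X[k] = Σ(n=0 to 7) x[n] · ω_8^(nk)
where ω_8 = e^(-2πi/8)

Computing each X[k]:
X[0] = 6
X[1] = -1.8787+6.5355i
X[2] = -1-5i
X[3] = -6.1213+0.5355i
X[4] = 4
X[5] = -6.1213-0.5355i
X[6] = -1+5i
X[7] = -1.8787-6.5355i

X = [6, -1.8787+6.5355i, -1-5i, -6.1213+0.5355i, 4, -6.1213-0.5355i, -1+5i, -1.8787-6.5355i]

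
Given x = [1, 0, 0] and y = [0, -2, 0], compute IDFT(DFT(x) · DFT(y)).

(x ⊛ y)[n] = Σ(m=0 to 2) x[m] · y[(n-m) mod 3]

Computing each output sample:
(x ⊛ y)[0] = 0
(x ⊛ y)[1] = -2
(x ⊛ y)[2] = 0

x ⊛ y = [0, -2, 0]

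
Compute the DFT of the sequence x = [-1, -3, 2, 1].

X[k] = Σ(n=0 to 3) x[n] · ω_4^(nk)
where ω_4 = e^(-2πi/4)

Computing each X[k]:
X[0] = -1
X[1] = -3+4i
X[2] = 3
X[3] = -3-4i

X = [-1, -3+4i, 3, -3-4i]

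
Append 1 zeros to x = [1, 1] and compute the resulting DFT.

Original 2-point DFT: [2, 0]
Zero-padded 3-point DFT provides frequency interpolation.

DFT_3([x, 0, ...]) = [2, 0.5000-0.8660i, 0.5000+0.8660i]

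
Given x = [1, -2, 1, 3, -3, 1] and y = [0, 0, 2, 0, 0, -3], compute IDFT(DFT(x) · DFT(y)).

(x ⊛ y)[n] = Σ(m=0 to 5) x[m] · y[(n-m) mod 6]

Computing each output sample:
(x ⊛ y)[0] = 0
(x ⊛ y)[1] = -1
(x ⊛ y)[2] = -7
(x ⊛ y)[3] = 5
(x ⊛ y)[4] = -1
(x ⊛ y)[5] = 3

x ⊛ y = [0, -1, -7, 5, -1, 3]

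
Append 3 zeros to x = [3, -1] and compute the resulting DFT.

Original 2-point DFT: [2, 4]
Zero-padded 5-point DFT provides frequency interpolation.

DFT_5([x, 0, ...]) = [2, 2.6910+0.9511i, 3.8090+0.5878i, 3.8090-0.5878i, 2.6910-0.9511i]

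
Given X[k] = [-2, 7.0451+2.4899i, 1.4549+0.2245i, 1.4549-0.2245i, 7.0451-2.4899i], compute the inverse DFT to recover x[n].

x[n] = (1/5) Σ(k=0 to 4) X[k] · e^(2πikn/5)

Computing each x[n]:
x[0] = 3
x[1] = -1
x[2] = -3
x[3] = -2
x[4] = 1

x = [3, -1, -3, -2, 1]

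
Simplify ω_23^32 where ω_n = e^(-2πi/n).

Since ω_23^23 = 1, powers reduce modulo 23.
32 mod 23 = 9
So ω_23^32 = ω_23^9 = e^(-2πi·9/23)

ω_23^32 = ω_23^9 = -0.7757-0.6311i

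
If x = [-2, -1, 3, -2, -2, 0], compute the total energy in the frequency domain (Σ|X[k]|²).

Parseval: Σ|x[n]|² = (1/N)Σ|X[k]|², so Σ|X[k]|² = N·Σ|x[n]|² = 6·22.0000

Σ|X[k]|² = N·Σ|x[n]|² = 6·22.0000 = 132.0000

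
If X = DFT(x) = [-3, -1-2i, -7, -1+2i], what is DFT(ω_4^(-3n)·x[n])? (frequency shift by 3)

Modulation property: DFT(ω_4^(-3n)·x[n]) = X[(k-3) mod 4], so circularly shift X by 3 positions.

X[k-3] = [-1-2i, -7, -1+2i, -3]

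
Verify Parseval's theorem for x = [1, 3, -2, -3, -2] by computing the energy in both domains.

Time domain:
Σ|x[n]|² = |1|² + |3|² + |-2|² + |-3|² + |-2|² = 27.0000

Frequency domain:
(1/5)Σ|X[k]|² = (1/5)(|-3|² + |5.3541-5.3431i|² + |-1.3541-1.9879i|² + |-1.3541+1.9879i|² + |5.3541+5.3431i|²) = (1/5)·135.0000 = 27.0000

Both sides agree, confirming Parseval's theorem.

Σ|x[n]|² = (1/N)Σ|X[k]|² = 27.0000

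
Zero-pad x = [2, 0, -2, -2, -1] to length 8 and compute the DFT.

Original 5-point DFT: [-3, 4.9271-0.9511i, 1.5729-0.5878i, 1.5729+0.5878i, 4.9271+0.9511i]
Zero-padded 8-point DFT provides frequency interpolation.

DFT_8([x, 0, ...]) = [-3, 4.4142+3.4142i, 3-2i, 1.5858-0.5858i, 1, 1.5858+0.5858i, 3+2i, 4.4142-3.4142i]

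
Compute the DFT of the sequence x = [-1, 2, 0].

X[k] = Σ(n=0 to 2) x[n] · ω_3^(nk)
where ω_3 = e^(-2πi/3)

Computing each X[k]:
X[0] = 1
X[1] = -2.0000-1.7321i
X[2] = -2.0000+1.7321i

X = [1, -2.0000-1.7321i, -2.0000+1.7321i]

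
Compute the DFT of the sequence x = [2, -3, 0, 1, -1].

X[k] = Σ(n=0 to 4) x[n] · ω_5^(nk)
where ω_5 = e^(-2πi/5)

Computing each X[k]:
X[0] = -1
X[1] = -0.0451+2.4899i
X[2] = 5.5451+0.2245i
X[3] = 5.5451-0.2245i
X[4] = -0.0451-2.4899i

X = [-1, -0.0451+2.4899i, 5.5451+0.2245i, 5.5451-0.2245i, -0.0451-2.4899i]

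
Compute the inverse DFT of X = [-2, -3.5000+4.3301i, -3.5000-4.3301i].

x[n] = (1/3) Σ(k=0 to 2) X[k] · e^(2πikn/3)

Computing each x[n]:
x[0] = -3
x[1] = -2
x[2] = 3

x = [-3, -2, 3]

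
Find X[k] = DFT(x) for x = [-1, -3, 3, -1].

X[k] = Σ(n=0 to 3) x[n] · ω_4^(nk)
where ω_4 = e^(-2πi/4)

Computing each X[k]:
X[0] = -2
X[1] = -4+2i
X[2] = 6
X[3] = -4-2i

X = [-2, -4+2i, 6, -4-2i]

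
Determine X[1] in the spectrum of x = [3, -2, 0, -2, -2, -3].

X[1] = Σ(n=0 to 5) x[n] · ω_6^(1n) where ω_6 = e^(-2πi/6)
= (3)·ω_6^0 + (-2)·ω_6^1 + (0)·ω_6^2 + (-2)·ω_6^3 + (-2)·ω_6^4 + (-3)·ω_6^5

X[1] = 3.5000-2.5981i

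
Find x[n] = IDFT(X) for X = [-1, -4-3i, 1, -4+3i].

x[n] = (1/4) Σ(k=0 to 3) X[k] · e^(2πikn/4)

Computing each x[n]:
x[0] = -2
x[1] = 1
x[2] = 2
x[3] = -2

x = [-2, 1, 2, -2]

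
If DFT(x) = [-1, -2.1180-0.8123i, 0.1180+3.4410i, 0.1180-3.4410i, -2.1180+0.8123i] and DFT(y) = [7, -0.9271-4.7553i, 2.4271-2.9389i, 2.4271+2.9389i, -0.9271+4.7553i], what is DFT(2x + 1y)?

By linearity: DFT(2x + 1y) = 2·DFT(x) + 1·DFT(y)
= 2·[-1, -2.1180-0.8123i, 0.1180+3.4410i, 0.1180-3.4410i, -2.1180+0.8123i] + 1·[7, -0.9271-4.7553i, 2.4271-2.9389i, 2.4271+2.9389i, -0.9271+4.7553i]

Computing element-wise:
Z[0] = 2·(-1) + 1·(7) = 5
Z[1] = 2·(-2.1180-0.8123i) + 1·(-0.9271-4.7553i) = -5.1631-6.3799i
Z[2] = 2·(0.1180+3.4410i) + 1·(2.4271-2.9389i) = 2.6631+3.9431i
Z[3] = 2·(0.1180-3.4410i) + 1·(2.4271+2.9389i) = 2.6631-3.9431i
Z[4] = 2·(-2.1180+0.8123i) + 1·(-0.9271+4.7553i) = -5.1631+6.3799i

DFT(2x + 1y) = 2·X + 1·Y = [5, -5.1631-6.3799i, 2.6631+3.9431i, 2.6631-3.9431i, -5.1631+6.3799i]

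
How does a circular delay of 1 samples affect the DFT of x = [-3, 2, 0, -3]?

Time shift by 1: X_shifted[k] = ω_4^(1k) · X[k]
Shifted x = [-3, -3, 2, 0]

DFT(x[n-1]) = [-4, -5+3i, 2, -5-3i]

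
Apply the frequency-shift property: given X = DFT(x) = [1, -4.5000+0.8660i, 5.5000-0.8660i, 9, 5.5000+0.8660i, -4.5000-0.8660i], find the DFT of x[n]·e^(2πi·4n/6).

Modulation property: DFT(ω_6^(-4n)·x[n]) = X[(k-4) mod 6], so circularly shift X by 4 positions.

X[k-4] = [5.5000-0.8660i, 9, 5.5000+0.8660i, -4.5000-0.8660i, 1, -4.5000+0.8660i]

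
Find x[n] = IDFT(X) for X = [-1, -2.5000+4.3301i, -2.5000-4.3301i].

x[n] = (1/3) Σ(k=0 to 2) X[k] · e^(2πikn/3)

Computing each x[n]:
x[0] = -2
x[1] = -2
x[2] = 3

x = [-2, -2, 3]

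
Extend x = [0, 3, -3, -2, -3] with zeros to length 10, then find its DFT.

Original 5-point DFT: [-5, 4.0451-5.1186i, -1.5451-4.4778i, -1.5451+4.4778i, 4.0451+5.1186i]
Zero-padded 10-point DFT provides frequency interpolation.

DFT_10([x, 0, ...]) = [-5, 4.5451+4.7553i, 4.0451-5.1186i, -1.0451-2.9389i, -1.5451-4.4778i, -7, -1.5451+4.4778i, -1.0451+2.9389i, 4.0451+5.1186i, 4.5451-4.7553i]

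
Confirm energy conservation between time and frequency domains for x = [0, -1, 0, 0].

Time domain:
Σ|x[n]|² = |0|² + |-1|² + |0|² + |0|² = 1.0000

Frequency domain:
(1/4)Σ|X[k]|² = (1/4)(|-1|² + |1i|² + |1|² + |-1i|²) = (1/4)·4.0000 = 1.0000

Both sides agree, confirming Parseval's theorem.

Σ|x[n]|² = (1/N)Σ|X[k]|² = 1.0000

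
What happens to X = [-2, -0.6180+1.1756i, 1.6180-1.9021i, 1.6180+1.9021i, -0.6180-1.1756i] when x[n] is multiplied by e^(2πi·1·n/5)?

Modulation property: DFT(ω_5^(-1n)·x[n]) = X[(k-1) mod 5], so circularly shift X by 1 positions.

X[k-1] = [-0.6180-1.1756i, -2, -0.6180+1.1756i, 1.6180-1.9021i, 1.6180+1.9021i]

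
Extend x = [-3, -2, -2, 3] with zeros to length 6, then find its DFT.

Original 4-point DFT: [-4, -1+5i, -6, -1-5i]
Zero-padded 6-point DFT provides frequency interpolation.

DFT_6([x, 0, ...]) = [-4, -6.0000+3.4641i, 2, -6, 2, -6.0000-3.4641i]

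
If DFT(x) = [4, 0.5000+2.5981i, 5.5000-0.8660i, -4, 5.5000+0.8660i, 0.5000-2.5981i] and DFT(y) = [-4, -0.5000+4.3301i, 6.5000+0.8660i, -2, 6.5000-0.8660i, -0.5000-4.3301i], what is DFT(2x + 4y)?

By linearity: DFT(2x + 4y) = 2·DFT(x) + 4·DFT(y)
= 2·[4, 0.5000+2.5981i, 5.5000-0.8660i, -4, 5.5000+0.8660i, 0.5000-2.5981i] + 4·[-4, -0.5000+4.3301i, 6.5000+0.8660i, -2, 6.5000-0.8660i, -0.5000-4.3301i]

Computing element-wise:
Z[0] = 2·(4) + 4·(-4) = -8
Z[1] = 2·(0.5000+2.5981i) + 4·(-0.5000+4.3301i) = -1.0000+22.5166i
Z[2] = 2·(5.5000-0.8660i) + 4·(6.5000+0.8660i) = 37.0000+1.7320i
Z[3] = 2·(-4) + 4·(-2) = -16
Z[4] = 2·(5.5000+0.8660i) + 4·(6.5000-0.8660i) = 37.0000-1.7320i
Z[5] = 2·(0.5000-2.5981i) + 4·(-0.5000-4.3301i) = -1.0000-22.5166i

DFT(2x + 4y) = 2·X + 4·Y = [-8, -1.0000+22.5166i, 37.0000+1.7320i, -16, 37.0000-1.7320i, -1.0000-22.5166i]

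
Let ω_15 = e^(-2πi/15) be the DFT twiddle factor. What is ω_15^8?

ω_15^8 = e^(-2πi·8/15)
= cos(-2π·8/15) + i·sin(-2π·8/15)
= cos(-16π/15) + i·sin(-16π/15)

ω_15^8 = cos(-16π/15) + i·sin(-16π/15) = -0.9781+0.2079i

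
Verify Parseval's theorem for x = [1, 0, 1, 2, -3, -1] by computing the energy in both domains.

Time domain:
Σ|x[n]|² = |1|² + |0|² + |1|² + |2|² + |-3|² + |-1|² = 16.0000

Frequency domain:
(1/6)Σ|X[k]|² = (1/6)(|0|² + |-0.5000-4.3301i|² + |4.5000+2.5981i|² + |-2|² + |4.5000-2.5981i|² + |-0.5000+4.3301i|²) = (1/6)·96.0000 = 16.0000

Both sides agree, confirming Parseval's theorem.

Σ|x[n]|² = (1/N)Σ|X[k]|² = 16.0000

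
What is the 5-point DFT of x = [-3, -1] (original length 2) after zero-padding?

Original 2-point DFT: [-4, -2]
Zero-padded 5-point DFT provides frequency interpolation.

DFT_5([x, 0, ...]) = [-4, -3.3090+0.9511i, -2.1910+0.5878i, -2.1910-0.5878i, -3.3090-0.9511i]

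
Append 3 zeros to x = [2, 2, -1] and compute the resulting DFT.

Original 3-point DFT: [3, 1.5000-2.5981i, 1.5000+2.5981i]
Zero-padded 6-point DFT provides frequency interpolation.

DFT_6([x, 0, ...]) = [3, 3.5000-0.8660i, 1.5000-2.5981i, -1, 1.5000+2.5981i, 3.5000+0.8660i]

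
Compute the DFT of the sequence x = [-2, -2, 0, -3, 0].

X[k] = Σ(n=0 to 4) x[n] · ω_5^(nk)
where ω_5 = e^(-2πi/5)

Computing each X[k]:
X[0] = -7
X[1] = -0.1910+0.1388i
X[2] = -1.3090+4.0287i
X[3] = -1.3090-4.0287i
X[4] = -0.1910-0.1388i

X = [-7, -0.1910+0.1388i, -1.3090+4.0287i, -1.3090-4.0287i, -0.1910-0.1388i]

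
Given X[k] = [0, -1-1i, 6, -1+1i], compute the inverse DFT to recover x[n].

x[n] = (1/4) Σ(k=0 to 3) X[k] · e^(2πikn/4)

Computing each x[n]:
x[0] = 1
x[1] = -1
x[2] = 2
x[3] = -2

x = [1, -1, 2, -2]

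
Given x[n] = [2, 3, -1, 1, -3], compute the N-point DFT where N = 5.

X[k] = Σ(n=0 to 4) x[n] · ω_5^(nk)
where ω_5 = e^(-2πi/5)

Computing each X[k]:
X[0] = 2
X[1] = 2.0000-4.5308i
X[2] = 2.0000-5.4288i
X[3] = 2.0000+5.4288i
X[4] = 2.0000+4.5308i

X = [2, 2.0000-4.5308i, 2.0000-5.4288i, 2.0000+5.4288i, 2.0000+4.5308i]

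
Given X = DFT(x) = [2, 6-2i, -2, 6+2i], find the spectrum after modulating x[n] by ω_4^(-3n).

Modulation property: DFT(ω_4^(-3n)·x[n]) = X[(k-3) mod 4], so circularly shift X by 3 positions.

X[k-3] = [6-2i, -2, 6+2i, 2]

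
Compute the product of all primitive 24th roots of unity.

The primitive 24th roots of unity are ω_24^k for k coprime to 24: k ∈ {1, 5, 7, 11, 13, 17, 19, 23}
Their product equals the constant term of the cyclotomic polynomial Φ_24(x) up to sign.
For n ≥ 3, the product of all primitive nth roots of unity is 1. (For n=1 it is 1; for n=2 it is -1.)

1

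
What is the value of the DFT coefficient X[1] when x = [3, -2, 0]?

X[1] = Σ(n=0 to 2) x[n] · ω_3^(1n) where ω_3 = e^(-2πi/3)
= (3)·ω_3^0 + (-2)·ω_3^1 + (0)·ω_3^2

X[1] = 4.0000+1.7321i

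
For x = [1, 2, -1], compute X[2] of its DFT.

X[2] = Σ(n=0 to 2) x[n] · ω_3^(2n) where ω_3 = e^(-2πi/3)
= (1)·ω_3^0 + (2)·ω_3^2 + (-1)·ω_3^4

X[2] = 0.5000+2.5981i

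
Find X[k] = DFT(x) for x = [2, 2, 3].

X[k] = Σ(n=0 to 2) x[n] · ω_3^(nk)
where ω_3 = e^(-2πi/3)

Computing each X[k]:
X[0] = 7
X[1] = -0.5000+0.8660i
X[2] = -0.5000-0.8660i

X = [7, -0.5000+0.8660i, -0.5000-0.8660i]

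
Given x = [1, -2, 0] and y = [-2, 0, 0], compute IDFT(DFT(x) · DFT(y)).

(x ⊛ y)[n] = Σ(m=0 to 2) x[m] · y[(n-m) mod 3]

Computing each output sample:
(x ⊛ y)[0] = -2
(x ⊛ y)[1] = 4
(x ⊛ y)[2] = 0

x ⊛ y = [-2, 4, 0]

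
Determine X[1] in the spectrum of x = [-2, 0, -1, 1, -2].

X[1] = Σ(n=0 to 4) x[n] · ω_5^(1n) where ω_5 = e^(-2πi/5)
= (-2)·ω_5^0 + (0)·ω_5^1 + (-1)·ω_5^2 + (1)·ω_5^3 + (-2)·ω_5^4

X[1] = -2.6180-0.7265i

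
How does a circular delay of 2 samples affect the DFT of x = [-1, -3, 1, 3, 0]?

Time shift by 2: X_shifted[k] = ω_5^(2k) · X[k]
Shifted x = [3, 0, -1, -3, 1]

DFT(x[n-2]) = [0, 6.5451-0.2245i, 0.9549+2.4899i, 0.9549-2.4899i, 6.5451+0.2245i]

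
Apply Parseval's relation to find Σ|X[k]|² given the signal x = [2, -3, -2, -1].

Parseval: Σ|x[n]|² = (1/N)Σ|X[k]|², so Σ|X[k]|² = N·Σ|x[n]|² = 4·18.0000

Σ|X[k]|² = N·Σ|x[n]|² = 4·18.0000 = 72.0000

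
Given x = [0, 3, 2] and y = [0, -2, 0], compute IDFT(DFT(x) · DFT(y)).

(x ⊛ y)[n] = Σ(m=0 to 2) x[m] · y[(n-m) mod 3]

Computing each output sample:
(x ⊛ y)[0] = -4
(x ⊛ y)[1] = 0
(x ⊛ y)[2] = -6

x ⊛ y = [-4, 0, -6]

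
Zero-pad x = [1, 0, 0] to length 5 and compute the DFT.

Original 3-point DFT: [1, 1, 1]
Zero-padded 5-point DFT provides frequency interpolation.

DFT_5([x, 0, ...]) = [1, 1, 1, 1, 1]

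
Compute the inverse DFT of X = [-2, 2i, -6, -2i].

x[n] = (1/4) Σ(k=0 to 3) X[k] · e^(2πikn/4)

Computing each x[n]:
x[0] = -2
x[1] = 0
x[2] = -2
x[3] = 2

x = [-2, 0, -2, 2]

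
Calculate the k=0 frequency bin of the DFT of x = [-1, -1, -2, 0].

X[0] = Σ(n=0 to 3) x[n] · ω_4^0 = Σ x[n]
= (-1) + (-1) + (-2) + (0)

X[0] = -4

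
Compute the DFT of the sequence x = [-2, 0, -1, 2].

X[k] = Σ(n=0 to 3) x[n] · ω_4^(nk)
where ω_4 = e^(-2πi/4)

Computing each X[k]:
X[0] = -1
X[1] = -1+2i
X[2] = -5
X[3] = -1-2i

X = [-1, -1+2i, -5, -1-2i]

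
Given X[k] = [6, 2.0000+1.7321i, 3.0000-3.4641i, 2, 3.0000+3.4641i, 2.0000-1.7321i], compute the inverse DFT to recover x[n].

x[n] = (1/6) Σ(k=0 to 5) X[k] · e^(2πikn/6)

Computing each x[n]:
x[0] = 3
x[1] = 1
x[2] = -1
x[3] = 1
x[4] = 2
x[5] = 0

x = [3, 1, -1, 1, 2, 0]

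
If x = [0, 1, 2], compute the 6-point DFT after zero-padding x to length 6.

Original 3-point DFT: [3, -1.5000+0.8660i, -1.5000-0.8660i]
Zero-padded 6-point DFT provides frequency interpolation.

DFT_6([x, 0, ...]) = [3, -0.5000-2.5981i, -1.5000+0.8660i, 1, -1.5000-0.8660i, -0.5000+2.5981i]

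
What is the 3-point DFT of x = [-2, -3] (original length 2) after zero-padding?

Original 2-point DFT: [-5, 1]
Zero-padded 3-point DFT provides frequency interpolation.

DFT_3([x, 0, ...]) = [-5, -0.5000+2.5981i, -0.5000-2.5981i]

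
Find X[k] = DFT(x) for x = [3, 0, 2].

X[k] = Σ(n=0 to 2) x[n] · ω_3^(nk)
where ω_3 = e^(-2πi/3)

Computing each X[k]:
X[0] = 5
X[1] = 2.0000+1.7321i
X[2] = 2.0000-1.7321i

X = [5, 2.0000+1.7321i, 2.0000-1.7321i]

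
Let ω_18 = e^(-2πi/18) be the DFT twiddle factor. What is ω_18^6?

ω_18^6 = e^(-2πi·6/18)
= cos(-2π·6/18) + i·sin(-2π·6/18)
= cos(-12π/18) + i·sin(-12π/18)

ω_18^6 = cos(-12π/18) + i·sin(-12π/18) = -0.5000-0.8660i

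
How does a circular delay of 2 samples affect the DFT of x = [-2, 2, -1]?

Time shift by 2: X_shifted[k] = ω_3^(2k) · X[k]
Shifted x = [2, -1, -2]

DFT(x[n-2]) = [-1, 3.5000-0.8660i, 3.5000+0.8660i]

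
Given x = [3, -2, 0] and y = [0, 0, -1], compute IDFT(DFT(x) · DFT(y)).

(x ⊛ y)[n] = Σ(m=0 to 2) x[m] · y[(n-m) mod 3]

Computing each output sample:
(x ⊛ y)[0] = 2
(x ⊛ y)[1] = 0
(x ⊛ y)[2] = -3

x ⊛ y = [2, 0, -3]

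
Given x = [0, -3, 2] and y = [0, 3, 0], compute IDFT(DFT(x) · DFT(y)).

(x ⊛ y)[n] = Σ(m=0 to 2) x[m] · y[(n-m) mod 3]

Computing each output sample:
(x ⊛ y)[0] = 6
(x ⊛ y)[1] = 0
(x ⊛ y)[2] = -9

x ⊛ y = [6, 0, -9]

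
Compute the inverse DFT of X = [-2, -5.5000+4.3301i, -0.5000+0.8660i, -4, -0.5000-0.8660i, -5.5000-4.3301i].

x[n] = (1/6) Σ(k=0 to 5) X[k] · e^(2πikn/6)

Computing each x[n]:
x[0] = -3
x[1] = -2
x[2] = -1
x[3] = 2
x[4] = 1
x[5] = 1

x = [-3, -2, -1, 2, 1, 1]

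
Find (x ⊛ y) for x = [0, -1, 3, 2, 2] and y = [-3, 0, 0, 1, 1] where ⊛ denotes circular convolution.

(x ⊛ y)[n] = Σ(m=0 to 4) x[m] · y[(n-m) mod 5]

Computing each output sample:
(x ⊛ y)[0] = 2
(x ⊛ y)[1] = 8
(x ⊛ y)[2] = -5
(x ⊛ y)[3] = -4
(x ⊛ y)[4] = -7

x ⊛ y = [2, 8, -5, -4, -7]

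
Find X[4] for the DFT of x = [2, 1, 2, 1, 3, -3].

X[4] = Σ(n=0 to 5) x[n] · ω_6^(4n) where ω_6 = e^(-2πi/6)
= (2)·ω_6^0 + (1)·ω_6^4 + (2)·ω_6^8 + (1)·ω_6^12 + (3)·ω_6^16 + (-3)·ω_6^20

X[4] = 1.5000+4.3301i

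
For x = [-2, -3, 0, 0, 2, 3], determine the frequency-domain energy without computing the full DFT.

Parseval: Σ|x[n]|² = (1/N)Σ|X[k]|², so Σ|X[k]|² = N·Σ|x[n]|² = 6·26.0000

Σ|X[k]|² = N·Σ|x[n]|² = 6·26.0000 = 156.0000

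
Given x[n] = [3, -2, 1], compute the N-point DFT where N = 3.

X[k] = Σ(n=0 to 2) x[n] · ω_3^(nk)
where ω_3 = e^(-2πi/3)

Computing each X[k]:
X[0] = 2
X[1] = 3.5000+2.5981i
X[2] = 3.5000-2.5981i

X = [2, 3.5000+2.5981i, 3.5000-2.5981i]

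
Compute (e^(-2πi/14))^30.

Since ω_14^14 = 1, powers reduce modulo 14.
30 mod 14 = 2
So ω_14^30 = ω_14^2 = e^(-2πi·2/14)

ω_14^30 = ω_14^2 = 0.6235-0.7818i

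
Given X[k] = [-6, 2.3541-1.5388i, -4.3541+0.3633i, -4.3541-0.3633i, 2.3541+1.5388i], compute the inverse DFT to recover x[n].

x[n] = (1/5) Σ(k=0 to 4) X[k] · e^(2πikn/5)

Computing each x[n]:
x[0] = -2
x[1] = 1
x[2] = -2
x[3] = -3
x[4] = 0

x = [-2, 1, -2, -3, 0]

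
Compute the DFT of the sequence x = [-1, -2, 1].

X[k] = Σ(n=0 to 2) x[n] · ω_3^(nk)
where ω_3 = e^(-2πi/3)

Computing each X[k]:
X[0] = -2
X[1] = -0.5000+2.5981i
X[2] = -0.5000-2.5981i

X = [-2, -0.5000+2.5981i, -0.5000-2.5981i]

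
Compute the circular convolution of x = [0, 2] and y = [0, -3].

(x ⊛ y)[n] = Σ(m=0 to 1) x[m] · y[(n-m) mod 2]

Computing each output sample:
(x ⊛ y)[0] = -6
(x ⊛ y)[1] = 0

x ⊛ y = [-6, 0]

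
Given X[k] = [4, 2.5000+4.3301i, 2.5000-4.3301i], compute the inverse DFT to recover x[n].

x[n] = (1/3) Σ(k=0 to 2) X[k] · e^(2πikn/3)

Computing each x[n]:
x[0] = 3
x[1] = -2
x[2] = 3

x = [3, -2, 3]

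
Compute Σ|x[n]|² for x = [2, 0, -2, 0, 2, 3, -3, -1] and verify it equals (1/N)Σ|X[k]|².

Time domain:
Σ|x[n]|² = |2|² + |0|² + |-2|² + |0|² + |2|² + |3|² + |-3|² + |-1|² = 31.0000

Frequency domain:
(1/8)Σ|X[k]|² = (1/8)(|1|² + |-2.8284+0.4142i|² + |9-4i|² + |2.8284+2.4142i|² + |-3|² + |2.8284-2.4142i|² + |9+4i|² + |-2.8284-0.4142i|²) = (1/8)·248.0000 = 31.0000

Both sides agree, confirming Parseval's theorem.

Σ|x[n]|² = (1/N)Σ|X[k]|² = 31.0000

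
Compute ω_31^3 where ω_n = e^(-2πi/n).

ω_31^3 = e^(-2πi·3/31)
= cos(-2π·3/31) + i·sin(-2π·3/31)
= cos(-6π/31) + i·sin(-6π/31)

ω_31^3 = cos(-6π/31) + i·sin(-6π/31) = 0.8208-0.5713i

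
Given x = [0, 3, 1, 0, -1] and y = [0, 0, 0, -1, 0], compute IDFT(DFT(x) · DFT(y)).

(x ⊛ y)[n] = Σ(m=0 to 4) x[m] · y[(n-m) mod 5]

Computing each output sample:
(x ⊛ y)[0] = -1
(x ⊛ y)[1] = 0
(x ⊛ y)[2] = 1
(x ⊛ y)[3] = 0
(x ⊛ y)[4] = -3

x ⊛ y = [-1, 0, 1, 0, -3]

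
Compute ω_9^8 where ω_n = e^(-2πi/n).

ω_9^8 = e^(-2πi·8/9)
= cos(-2π·8/9) + i·sin(-2π·8/9)
= cos(-16π/9) + i·sin(-16π/9)

ω_9^8 = cos(-16π/9) + i·sin(-16π/9) = 0.7660+0.6428i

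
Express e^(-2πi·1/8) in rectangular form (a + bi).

ω_8^1 = e^(-2πi·1/8)
= cos(-2π·1/8) + i·sin(-2π·1/8)
= cos(-2π/8) + i·sin(-2π/8)

ω_8^1 = cos(-2π/8) + i·sin(-2π/8) = 0.7071-0.7071i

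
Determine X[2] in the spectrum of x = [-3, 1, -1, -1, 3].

X[2] = Σ(n=0 to 4) x[n] · ω_5^(2n) where ω_5 = e^(-2πi/5)
= (-3)·ω_5^0 + (1)·ω_5^2 + (-1)·ω_5^4 + (-1)·ω_5^6 + (3)·ω_5^8

X[2] = -6.8541+1.1756i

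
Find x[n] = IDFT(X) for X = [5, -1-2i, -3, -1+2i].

x[n] = (1/4) Σ(k=0 to 3) X[k] · e^(2πikn/4)

Computing each x[n]:
x[0] = 0
x[1] = 3
x[2] = 1
x[3] = 1

x = [0, 3, 1, 1]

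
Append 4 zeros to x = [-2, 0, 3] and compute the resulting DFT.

Original 3-point DFT: [1, -3.5000+2.5981i, -3.5000-2.5981i]
Zero-padded 7-point DFT provides frequency interpolation.

DFT_7([x, 0, ...]) = [1, -2.6676-2.9248i, -4.7029+1.3017i, -0.1295+2.3455i, -0.1295-2.3455i, -4.7029-1.3017i, -2.6676+2.9248i]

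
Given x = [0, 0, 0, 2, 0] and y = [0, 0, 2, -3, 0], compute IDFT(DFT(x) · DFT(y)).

(x ⊛ y)[n] = Σ(m=0 to 4) x[m] · y[(n-m) mod 5]

Computing each output sample:
(x ⊛ y)[0] = 4
(x ⊛ y)[1] = -6
(x ⊛ y)[2] = 0
(x ⊛ y)[3] = 0
(x ⊛ y)[4] = 0

x ⊛ y = [4, -6, 0, 0, 0]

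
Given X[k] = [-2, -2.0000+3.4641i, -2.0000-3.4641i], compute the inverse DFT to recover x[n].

x[n] = (1/3) Σ(k=0 to 2) X[k] · e^(2πikn/3)

Computing each x[n]:
x[0] = -2
x[1] = -2
x[2] = 2

x = [-2, -2, 2]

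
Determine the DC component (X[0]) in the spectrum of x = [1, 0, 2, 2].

X[0] = Σ(n=0 to 3) x[n] · ω_4^0 = Σ x[n]
= (1) + (0) + (2) + (2)

X[0] = 5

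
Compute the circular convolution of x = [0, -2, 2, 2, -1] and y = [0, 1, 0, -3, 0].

(x ⊛ y)[n] = Σ(m=0 to 4) x[m] · y[(n-m) mod 5]

Computing each output sample:
(x ⊛ y)[0] = -7
(x ⊛ y)[1] = -6
(x ⊛ y)[2] = 1
(x ⊛ y)[3] = 2
(x ⊛ y)[4] = 8

x ⊛ y = [-7, -6, 1, 2, 8]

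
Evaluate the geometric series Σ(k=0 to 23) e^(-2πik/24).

Sum of all nth roots of unity equals 0 for n > 1 (geometric series with r ≠ 1).

0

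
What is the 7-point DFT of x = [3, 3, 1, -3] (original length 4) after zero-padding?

Original 4-point DFT: [4, 2-6i, 4, 2+6i]
Zero-padded 7-point DFT provides frequency interpolation.

DFT_7([x, 0, ...]) = [4, 7.3509-2.0188i, -0.4390-4.8364i, 1.5881+2.4050i, 1.5881-2.4050i, -0.4390+4.8364i, 7.3509+2.0188i]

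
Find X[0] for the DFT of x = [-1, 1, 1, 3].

X[0] = Σ(n=0 to 3) x[n] · ω_4^0 = Σ x[n]
= (-1) + (1) + (1) + (3)

X[0] = 4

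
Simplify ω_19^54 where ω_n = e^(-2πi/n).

Since ω_19^19 = 1, powers reduce modulo 19.
54 mod 19 = 16
So ω_19^54 = ω_19^16 = e^(-2πi·16/19)

ω_19^54 = ω_19^16 = 0.5469+0.8372i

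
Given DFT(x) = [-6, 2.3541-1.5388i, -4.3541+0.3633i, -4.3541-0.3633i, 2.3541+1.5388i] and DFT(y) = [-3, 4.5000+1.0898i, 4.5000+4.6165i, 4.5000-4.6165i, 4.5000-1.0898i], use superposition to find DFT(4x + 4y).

By linearity: DFT(4x + 4y) = 4·DFT(x) + 4·DFT(y)
= 4·[-6, 2.3541-1.5388i, -4.3541+0.3633i, -4.3541-0.3633i, 2.3541+1.5388i] + 4·[-3, 4.5000+1.0898i, 4.5000+4.6165i, 4.5000-4.6165i, 4.5000-1.0898i]

Computing element-wise:
Z[0] = 4·(-6) + 4·(-3) = -36
Z[1] = 4·(2.3541-1.5388i) + 4·(4.5000+1.0898i) = 27.4164-1.7960i
Z[2] = 4·(-4.3541+0.3633i) + 4·(4.5000+4.6165i) = 0.5836+19.9192i
Z[3] = 4·(-4.3541-0.3633i) + 4·(4.5000-4.6165i) = 0.5836-19.9192i
Z[4] = 4·(2.3541+1.5388i) + 4·(4.5000-1.0898i) = 27.4164+1.7960i

DFT(4x + 4y) = 4·X + 4·Y = [-36, 27.4164-1.7960i, 0.5836+19.9192i, 0.5836-19.9192i, 27.4164+1.7960i]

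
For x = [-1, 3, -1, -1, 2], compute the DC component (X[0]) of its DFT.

X[0] = Σ(n=0 to 4) x[n] · ω_5^0 = Σ x[n]
= (-1) + (3) + (-1) + (-1) + (2)

X[0] = 2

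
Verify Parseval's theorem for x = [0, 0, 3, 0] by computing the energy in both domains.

Time domain:
Σ|x[n]|² = |0|² + |0|² + |3|² + |0|² = 9.0000

Frequency domain:
(1/4)Σ|X[k]|² = (1/4)(|3|² + |-3|² + |3|² + |-3|²) = (1/4)·36.0000 = 9.0000

Both sides agree, confirming Parseval's theorem.

Σ|x[n]|² = (1/N)Σ|X[k]|² = 9.0000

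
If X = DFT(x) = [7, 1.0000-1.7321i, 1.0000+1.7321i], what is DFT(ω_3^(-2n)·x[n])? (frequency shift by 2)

Modulation property: DFT(ω_3^(-2n)·x[n]) = X[(k-2) mod 3], so circularly shift X by 2 positions.

X[k-2] = [1.0000-1.7321i, 1.0000+1.7321i, 7]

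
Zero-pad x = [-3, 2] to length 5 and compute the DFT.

Original 2-point DFT: [-1, -5]
Zero-padded 5-point DFT provides frequency interpolation.

DFT_5([x, 0, ...]) = [-1, -2.3820-1.9021i, -4.6180-1.1756i, -4.6180+1.1756i, -2.3820+1.9021i]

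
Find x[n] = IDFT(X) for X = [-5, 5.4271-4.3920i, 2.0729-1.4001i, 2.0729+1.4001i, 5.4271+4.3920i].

x[n] = (1/5) Σ(k=0 to 4) X[k] · e^(2πikn/5)

Computing each x[n]:
x[0] = 2
x[1] = 1
x[2] = -2
x[3] = -3
x[4] = -3

x = [2, 1, -2, -3, -3]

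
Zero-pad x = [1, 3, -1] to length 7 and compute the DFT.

Original 3-point DFT: [3, -3.4641i, 3.4641i]
Zero-padded 7-point DFT provides frequency interpolation.

DFT_7([x, 0, ...]) = [3, 3.0930-1.3706i, 1.2334-3.3587i, -2.3264-2.0835i, -2.3264+2.0835i, 1.2334+3.3587i, 3.0930+1.3706i]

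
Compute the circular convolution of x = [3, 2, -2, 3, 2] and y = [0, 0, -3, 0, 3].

(x ⊛ y)[n] = Σ(m=0 to 4) x[m] · y[(n-m) mod 5]

Computing each output sample:
(x ⊛ y)[0] = -3
(x ⊛ y)[1] = -12
(x ⊛ y)[2] = 0
(x ⊛ y)[3] = 0
(x ⊛ y)[4] = 15

x ⊛ y = [-3, -12, 0, 0, 15]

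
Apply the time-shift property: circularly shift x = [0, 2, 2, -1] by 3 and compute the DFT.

Time shift by 3: X_shifted[k] = ω_4^(3k) · X[k]
Shifted x = [2, 2, -1, 0]

DFT(x[n-3]) = [3, 3-2i, -1, 3+2i]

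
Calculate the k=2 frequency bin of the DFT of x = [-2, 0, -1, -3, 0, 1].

X[2] = Σ(n=0 to 5) x[n] · ω_6^(2n) where ω_6 = e^(-2πi/6)
= (-2)·ω_6^0 + (0)·ω_6^2 + (-1)·ω_6^4 + (-3)·ω_6^6 + (0)·ω_6^8 + (1)·ω_6^10

X[2] = -5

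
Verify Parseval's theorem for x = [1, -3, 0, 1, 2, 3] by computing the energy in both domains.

Time domain:
Σ|x[n]|² = |1|² + |-3|² + |0|² + |1|² + |2|² + |3|² = 24.0000

Frequency domain:
(1/6)Σ|X[k]|² = (1/6)(|4|² + |-1.0000+6.9282i|² + |1.0000+3.4641i|² + |2|² + |1.0000-3.4641i|² + |-1.0000-6.9282i|²) = (1/6)·144.0000 = 24.0000

Both sides agree, confirming Parseval's theorem.

Σ|x[n]|² = (1/N)Σ|X[k]|² = 24.0000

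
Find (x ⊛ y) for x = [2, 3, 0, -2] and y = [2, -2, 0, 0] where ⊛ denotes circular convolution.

(x ⊛ y)[n] = Σ(m=0 to 3) x[m] · y[(n-m) mod 4]

Computing each output sample:
(x ⊛ y)[0] = 8
(x ⊛ y)[1] = 2
(x ⊛ y)[2] = -6
(x ⊛ y)[3] = -4

x ⊛ y = [8, 2, -6, -4]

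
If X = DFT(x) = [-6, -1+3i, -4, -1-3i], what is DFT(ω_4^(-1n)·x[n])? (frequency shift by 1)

Modulation property: DFT(ω_4^(-1n)·x[n]) = X[(k-1) mod 4], so circularly shift X by 1 positions.

X[k-1] = [-1-3i, -6, -1+3i, -4]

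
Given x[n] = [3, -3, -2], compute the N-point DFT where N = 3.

X[k] = Σ(n=0 to 2) x[n] · ω_3^(nk)
where ω_3 = e^(-2πi/3)

Computing each X[k]:
X[0] = -2
X[1] = 5.5000+0.8660i
X[2] = 5.5000-0.8660i

X = [-2, 5.5000+0.8660i, 5.5000-0.8660i]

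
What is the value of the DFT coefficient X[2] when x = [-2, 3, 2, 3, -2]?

X[2] = Σ(n=0 to 4) x[n] · ω_5^(2n) where ω_5 = e^(-2πi/5)
= (-2)·ω_5^0 + (3)·ω_5^2 + (2)·ω_5^4 + (3)·ω_5^6 + (-2)·ω_5^8

X[2] = -1.2639-3.8900i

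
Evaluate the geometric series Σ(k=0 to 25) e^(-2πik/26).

Sum of all nth roots of unity equals 0 for n > 1 (geometric series with r ≠ 1).

0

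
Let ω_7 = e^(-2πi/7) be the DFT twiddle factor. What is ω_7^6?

ω_7^6 = e^(-2πi·6/7)
= cos(-2π·6/7) + i·sin(-2π·6/7)
= cos(-12π/7) + i·sin(-12π/7)

ω_7^6 = cos(-12π/7) + i·sin(-12π/7) = 0.6235+0.7818i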